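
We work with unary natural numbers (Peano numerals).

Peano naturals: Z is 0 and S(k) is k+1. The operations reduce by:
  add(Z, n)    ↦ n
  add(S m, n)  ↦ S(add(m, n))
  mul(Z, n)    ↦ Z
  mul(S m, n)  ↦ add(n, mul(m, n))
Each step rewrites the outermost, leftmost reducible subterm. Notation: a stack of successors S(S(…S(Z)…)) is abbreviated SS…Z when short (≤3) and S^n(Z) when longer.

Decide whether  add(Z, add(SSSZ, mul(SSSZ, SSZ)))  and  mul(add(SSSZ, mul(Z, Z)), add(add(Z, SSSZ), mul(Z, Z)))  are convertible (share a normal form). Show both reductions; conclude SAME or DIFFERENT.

Term A:
  start: add(Z, add(SSSZ, mul(SSSZ, SSZ)))
  step 1: add(SSSZ, mul(SSSZ, SSZ))
  step 2: S(add(SSZ, mul(SSSZ, SSZ)))
  step 3: S(S(add(SZ, mul(SSSZ, SSZ))))
  step 4: S(S(S(add(Z, mul(SSSZ, SSZ)))))
  step 5: S(S(S(mul(SSSZ, SSZ))))
  step 6: S(S(S(add(SSZ, mul(SSZ, SSZ)))))
  step 7: S(S(S(S(add(SZ, mul(SSZ, SSZ))))))
  step 8: S(S(S(S(S(add(Z, mul(SSZ, SSZ)))))))
  step 9: S(S(S(S(S(mul(SSZ, SSZ))))))
  step 10: S(S(S(S(S(add(SSZ, mul(SZ, SSZ)))))))
  step 11: S(S(S(S(S(S(add(SZ, mul(SZ, SSZ))))))))
  step 12: S(S(S(S(S(S(S(add(Z, mul(SZ, SSZ)))))))))
  step 13: S(S(S(S(S(S(S(mul(SZ, SSZ))))))))
  step 14: S(S(S(S(S(S(S(add(SSZ, mul(Z, SSZ)))))))))
  step 15: S(S(S(S(S(S(S(S(add(SZ, mul(Z, SSZ))))))))))
  step 16: S(S(S(S(S(S(S(S(S(add(Z, mul(Z, SSZ)))))))))))
  step 17: S(S(S(S(S(S(S(S(S(mul(Z, SSZ))))))))))
  step 18: S^9(Z)

Term B:
  start: mul(add(SSSZ, mul(Z, Z)), add(add(Z, SSSZ), mul(Z, Z)))
  step 1: mul(S(add(SSZ, mul(Z, Z))), add(add(Z, SSSZ), mul(Z, Z)))
  step 2: add(add(add(Z, SSSZ), mul(Z, Z)), mul(add(SSZ, mul(Z, Z)), add(add(Z, SSSZ), mul(Z, Z))))
  step 3: add(add(SSSZ, mul(Z, Z)), mul(add(SSZ, mul(Z, Z)), add(add(Z, SSSZ), mul(Z, Z))))
  step 4: add(S(add(SSZ, mul(Z, Z))), mul(add(SSZ, mul(Z, Z)), add(add(Z, SSSZ), mul(Z, Z))))
  step 5: S(add(add(SSZ, mul(Z, Z)), mul(add(SSZ, mul(Z, Z)), add(add(Z, SSSZ), mul(Z, Z)))))
  step 6: S(add(S(add(SZ, mul(Z, Z))), mul(add(SSZ, mul(Z, Z)), add(add(Z, SSSZ), mul(Z, Z)))))
  step 7: S(S(add(add(SZ, mul(Z, Z)), mul(add(SSZ, mul(Z, Z)), add(add(Z, SSSZ), mul(Z, Z))))))
  step 8: S(S(add(S(add(Z, mul(Z, Z))), mul(add(SSZ, mul(Z, Z)), add(add(Z, SSSZ), mul(Z, Z))))))
  step 9: S(S(S(add(add(Z, mul(Z, Z)), mul(add(SSZ, mul(Z, Z)), add(add(Z, SSSZ), mul(Z, Z)))))))
  step 10: S(S(S(add(mul(Z, Z), mul(add(SSZ, mul(Z, Z)), add(add(Z, SSSZ), mul(Z, Z)))))))
  step 11: S(S(S(add(Z, mul(add(SSZ, mul(Z, Z)), add(add(Z, SSSZ), mul(Z, Z)))))))
  step 12: S(S(S(mul(add(SSZ, mul(Z, Z)), add(add(Z, SSSZ), mul(Z, Z))))))
  step 13: S(S(S(mul(S(add(SZ, mul(Z, Z))), add(add(Z, SSSZ), mul(Z, Z))))))
  step 14: S(S(S(add(add(add(Z, SSSZ), mul(Z, Z)), mul(add(SZ, mul(Z, Z)), add(add(Z, SSSZ), mul(Z, Z)))))))
  step 15: S(S(S(add(add(SSSZ, mul(Z, Z)), mul(add(SZ, mul(Z, Z)), add(add(Z, SSSZ), mul(Z, Z)))))))
  step 16: S(S(S(add(S(add(SSZ, mul(Z, Z))), mul(add(SZ, mul(Z, Z)), add(add(Z, SSSZ), mul(Z, Z)))))))
  step 17: S(S(S(S(add(add(SSZ, mul(Z, Z)), mul(add(SZ, mul(Z, Z)), add(add(Z, SSSZ), mul(Z, Z))))))))
  step 18: S(S(S(S(add(S(add(SZ, mul(Z, Z))), mul(add(SZ, mul(Z, Z)), add(add(Z, SSSZ), mul(Z, Z))))))))
  step 19: S(S(S(S(S(add(add(SZ, mul(Z, Z)), mul(add(SZ, mul(Z, Z)), add(add(Z, SSSZ), mul(Z, Z)))))))))
  step 20: S(S(S(S(S(add(S(add(Z, mul(Z, Z))), mul(add(SZ, mul(Z, Z)), add(add(Z, SSSZ), mul(Z, Z)))))))))
  step 21: S(S(S(S(S(S(add(add(Z, mul(Z, Z)), mul(add(SZ, mul(Z, Z)), add(add(Z, SSSZ), mul(Z, Z))))))))))
  step 22: S(S(S(S(S(S(add(mul(Z, Z), mul(add(SZ, mul(Z, Z)), add(add(Z, SSSZ), mul(Z, Z))))))))))
  step 23: S(S(S(S(S(S(add(Z, mul(add(SZ, mul(Z, Z)), add(add(Z, SSSZ), mul(Z, Z))))))))))
  step 24: S(S(S(S(S(S(mul(add(SZ, mul(Z, Z)), add(add(Z, SSSZ), mul(Z, Z)))))))))
  step 25: S(S(S(S(S(S(mul(S(add(Z, mul(Z, Z))), add(add(Z, SSSZ), mul(Z, Z)))))))))
  step 26: S(S(S(S(S(S(add(add(add(Z, SSSZ), mul(Z, Z)), mul(add(Z, mul(Z, Z)), add(add(Z, SSSZ), mul(Z, Z))))))))))
  step 27: S(S(S(S(S(S(add(add(SSSZ, mul(Z, Z)), mul(add(Z, mul(Z, Z)), add(add(Z, SSSZ), mul(Z, Z))))))))))
  step 28: S(S(S(S(S(S(add(S(add(SSZ, mul(Z, Z))), mul(add(Z, mul(Z, Z)), add(add(Z, SSSZ), mul(Z, Z))))))))))
  step 29: S(S(S(S(S(S(S(add(add(SSZ, mul(Z, Z)), mul(add(Z, mul(Z, Z)), add(add(Z, SSSZ), mul(Z, Z)))))))))))
  step 30: S(S(S(S(S(S(S(add(S(add(SZ, mul(Z, Z))), mul(add(Z, mul(Z, Z)), add(add(Z, SSSZ), mul(Z, Z)))))))))))
  step 31: S(S(S(S(S(S(S(S(add(add(SZ, mul(Z, Z)), mul(add(Z, mul(Z, Z)), add(add(Z, SSSZ), mul(Z, Z))))))))))))
  step 32: S(S(S(S(S(S(S(S(add(S(add(Z, mul(Z, Z))), mul(add(Z, mul(Z, Z)), add(add(Z, SSSZ), mul(Z, Z))))))))))))
  step 33: S(S(S(S(S(S(S(S(S(add(add(Z, mul(Z, Z)), mul(add(Z, mul(Z, Z)), add(add(Z, SSSZ), mul(Z, Z)))))))))))))
  step 34: S(S(S(S(S(S(S(S(S(add(mul(Z, Z), mul(add(Z, mul(Z, Z)), add(add(Z, SSSZ), mul(Z, Z)))))))))))))
  step 35: S(S(S(S(S(S(S(S(S(add(Z, mul(add(Z, mul(Z, Z)), add(add(Z, SSSZ), mul(Z, Z)))))))))))))
  step 36: S(S(S(S(S(S(S(S(S(mul(add(Z, mul(Z, Z)), add(add(Z, SSSZ), mul(Z, Z))))))))))))
  step 37: S(S(S(S(S(S(S(S(S(mul(mul(Z, Z), add(add(Z, SSSZ), mul(Z, Z))))))))))))
  step 38: S(S(S(S(S(S(S(S(S(mul(Z, add(add(Z, SSSZ), mul(Z, Z))))))))))))
  step 39: S^9(Z)

Answer: SAME — A ⇓ S^9(Z), B ⇓ S^9(Z)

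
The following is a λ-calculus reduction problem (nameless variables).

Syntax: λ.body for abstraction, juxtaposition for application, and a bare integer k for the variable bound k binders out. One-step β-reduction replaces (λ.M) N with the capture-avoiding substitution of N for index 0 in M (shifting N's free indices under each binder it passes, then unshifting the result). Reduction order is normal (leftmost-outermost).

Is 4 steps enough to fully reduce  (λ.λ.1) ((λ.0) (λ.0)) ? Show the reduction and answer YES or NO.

  start: (λ.λ.1) ((λ.0) (λ.0))
  [1] λ.(λ.0) (λ.0)
  [2] λ.λ.0

Answer: YES — reaches normal form λ.λ.0 in 2 ≤ 4 steps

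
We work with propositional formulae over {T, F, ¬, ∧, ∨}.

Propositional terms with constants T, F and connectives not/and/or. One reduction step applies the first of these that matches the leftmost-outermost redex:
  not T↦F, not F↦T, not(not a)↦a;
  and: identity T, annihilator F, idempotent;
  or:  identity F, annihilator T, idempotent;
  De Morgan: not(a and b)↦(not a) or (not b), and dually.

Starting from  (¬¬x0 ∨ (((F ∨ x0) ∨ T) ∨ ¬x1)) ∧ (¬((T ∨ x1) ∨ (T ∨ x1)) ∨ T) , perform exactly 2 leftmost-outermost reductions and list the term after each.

Answer: after 2 steps: (x0 ∨ (T ∨ ¬x1)) ∧ (¬((T ∨ x1) ∨ (T ∨ x1)) ∨ T)

Reduction:
  start: (¬¬x0 ∨ (((F ∨ x0) ∨ T) ∨ ¬x1)) ∧ (¬((T ∨ x1) ∨ (T ∨ x1)) ∨ T)
  →1  (x0 ∨ (((F ∨ x0) ∨ T) ∨ ¬x1)) ∧ (¬((T ∨ x1) ∨ (T ∨ x1)) ∨ T)
  →2  (x0 ∨ (T ∨ ¬x1)) ∧ (¬((T ∨ x1) ∨ (T ∨ x1)) ∨ T)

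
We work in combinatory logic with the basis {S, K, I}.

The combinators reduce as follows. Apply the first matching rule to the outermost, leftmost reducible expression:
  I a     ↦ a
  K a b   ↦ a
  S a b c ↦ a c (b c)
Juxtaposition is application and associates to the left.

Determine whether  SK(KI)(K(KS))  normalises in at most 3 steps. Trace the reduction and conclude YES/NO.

Answer: YES — reaches normal form K(KS) in 2 ≤ 3 steps

Working:
  start: SK(KI)(K(KS))
  →1  K(K(KS))(KI(K(KS)))
  →2  K(KS)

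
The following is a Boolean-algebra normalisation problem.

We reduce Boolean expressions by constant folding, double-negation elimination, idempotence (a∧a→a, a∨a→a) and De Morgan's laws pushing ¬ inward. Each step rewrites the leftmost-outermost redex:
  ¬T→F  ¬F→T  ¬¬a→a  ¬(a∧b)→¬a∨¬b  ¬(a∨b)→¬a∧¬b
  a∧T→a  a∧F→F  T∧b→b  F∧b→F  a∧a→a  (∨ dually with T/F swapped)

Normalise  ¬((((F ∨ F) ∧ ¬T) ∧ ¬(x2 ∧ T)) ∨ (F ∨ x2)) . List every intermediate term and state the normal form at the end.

Answer: normal form = ¬x2  (in 12 steps)

Working:
  start: ¬((((F ∨ F) ∧ ¬T) ∧ ¬(x2 ∧ T)) ∨ (F ∨ x2))
  →1  ¬(((F ∨ F) ∧ ¬T) ∧ ¬(x2 ∧ T)) ∧ ¬(F ∨ x2)
  →2  (¬((F ∨ F) ∧ ¬T) ∨ ¬¬(x2 ∧ T)) ∧ ¬(F ∨ x2)
  →3  ((¬(F ∨ F) ∨ ¬¬T) ∨ ¬¬(x2 ∧ T)) ∧ ¬(F ∨ x2)
  →4  (((¬F ∧ ¬F) ∨ ¬¬T) ∨ ¬¬(x2 ∧ T)) ∧ ¬(F ∨ x2)
  →5  ((¬F ∨ ¬¬T) ∨ ¬¬(x2 ∧ T)) ∧ ¬(F ∨ x2)
  →6  ((T ∨ ¬¬T) ∨ ¬¬(x2 ∧ T)) ∧ ¬(F ∨ x2)
  →7  (T ∨ ¬¬(x2 ∧ T)) ∧ ¬(F ∨ x2)
  →8  T ∧ ¬(F ∨ x2)
  →9  ¬(F ∨ x2)
  →10  ¬F ∧ ¬x2
  →11  T ∧ ¬x2
  →12  ¬x2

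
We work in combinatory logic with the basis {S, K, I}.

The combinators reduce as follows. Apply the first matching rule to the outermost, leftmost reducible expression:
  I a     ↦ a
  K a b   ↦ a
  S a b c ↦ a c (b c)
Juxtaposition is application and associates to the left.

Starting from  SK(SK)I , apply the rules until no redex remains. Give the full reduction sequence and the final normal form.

  start: SK(SK)I
  [1] KI(SKI)
  [2] I

Answer: normal form = I  (in 2 steps)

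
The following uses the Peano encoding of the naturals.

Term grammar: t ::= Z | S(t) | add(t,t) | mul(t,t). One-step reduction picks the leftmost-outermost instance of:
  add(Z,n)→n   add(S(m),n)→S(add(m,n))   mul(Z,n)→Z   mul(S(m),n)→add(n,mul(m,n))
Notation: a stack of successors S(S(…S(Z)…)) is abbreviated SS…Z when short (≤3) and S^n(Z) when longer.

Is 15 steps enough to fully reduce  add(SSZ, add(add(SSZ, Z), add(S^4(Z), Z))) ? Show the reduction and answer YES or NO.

Answer: YES — reaches normal form S^8(Z) in 14 ≤ 15 steps

Reduction:
  start: add(SSZ, add(add(SSZ, Z), add(S^4(Z), Z)))
  →1  S(add(SZ, add(add(SSZ, Z), add(S^4(Z), Z))))
  →2  S(S(add(Z, add(add(SSZ, Z), add(S^4(Z), Z)))))
  →3  S(S(add(add(SSZ, Z), add(S^4(Z), Z))))
  →4  S(S(add(S(add(SZ, Z)), add(S^4(Z), Z))))
  →5  S(S(S(add(add(SZ, Z), add(S^4(Z), Z)))))
  →6  S(S(S(add(S(add(Z, Z)), add(S^4(Z), Z)))))
  →7  S(S(S(S(add(add(Z, Z), add(S^4(Z), Z))))))
  →8  S(S(S(S(add(Z, add(S^4(Z), Z))))))
  →9  S(S(S(S(add(S^4(Z), Z)))))
  →10  S(S(S(S(S(add(SSSZ, Z))))))
  →11  S(S(S(S(S(S(add(SSZ, Z)))))))
  →12  S(S(S(S(S(S(S(add(SZ, Z))))))))
  →13  S(S(S(S(S(S(S(S(add(Z, Z)))))))))
  →14  S^8(Z)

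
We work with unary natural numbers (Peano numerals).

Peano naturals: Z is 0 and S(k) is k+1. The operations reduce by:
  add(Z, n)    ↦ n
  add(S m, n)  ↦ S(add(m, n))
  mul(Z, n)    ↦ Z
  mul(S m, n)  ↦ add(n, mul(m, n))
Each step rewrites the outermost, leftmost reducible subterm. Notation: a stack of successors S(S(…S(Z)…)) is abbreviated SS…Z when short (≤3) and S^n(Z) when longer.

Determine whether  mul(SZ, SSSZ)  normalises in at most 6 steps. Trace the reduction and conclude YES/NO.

  start: mul(SZ, SSSZ)
  step 1: add(SSSZ, mul(Z, SSSZ))
  step 2: S(add(SSZ, mul(Z, SSSZ)))
  step 3: S(S(add(SZ, mul(Z, SSSZ))))
  step 4: S(S(S(add(Z, mul(Z, SSSZ)))))
  step 5: S(S(S(mul(Z, SSSZ))))
  step 6: SSSZ

Answer: YES — reaches normal form SSSZ in 6 ≤ 6 steps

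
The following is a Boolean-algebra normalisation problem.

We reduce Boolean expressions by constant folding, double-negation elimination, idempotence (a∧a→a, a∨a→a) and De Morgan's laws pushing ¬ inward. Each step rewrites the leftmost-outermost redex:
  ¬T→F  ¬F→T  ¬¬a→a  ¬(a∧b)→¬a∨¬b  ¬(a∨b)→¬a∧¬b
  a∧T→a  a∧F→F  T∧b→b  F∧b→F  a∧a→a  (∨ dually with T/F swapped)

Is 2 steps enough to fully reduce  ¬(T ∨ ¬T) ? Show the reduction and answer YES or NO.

Answer: NO — after 2 steps the term is F ∧ ¬¬T, not yet normal

Working:
  start: ¬(T ∨ ¬T)
  step 1: ¬T ∧ ¬¬T
  step 2: F ∧ ¬¬T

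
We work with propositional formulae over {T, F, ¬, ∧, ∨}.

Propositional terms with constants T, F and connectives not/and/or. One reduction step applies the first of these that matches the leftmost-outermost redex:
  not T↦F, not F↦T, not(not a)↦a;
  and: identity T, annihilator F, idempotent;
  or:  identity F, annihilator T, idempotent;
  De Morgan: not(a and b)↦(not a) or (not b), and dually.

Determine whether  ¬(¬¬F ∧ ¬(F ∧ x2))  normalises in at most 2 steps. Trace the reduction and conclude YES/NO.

  start: ¬(¬¬F ∧ ¬(F ∧ x2))
  [1] ¬¬¬F ∨ ¬¬(F ∧ x2)
  [2] ¬F ∨ ¬¬(F ∧ x2)

Answer: NO — after 2 steps the term is ¬F ∨ ¬¬(F ∧ x2), not yet normal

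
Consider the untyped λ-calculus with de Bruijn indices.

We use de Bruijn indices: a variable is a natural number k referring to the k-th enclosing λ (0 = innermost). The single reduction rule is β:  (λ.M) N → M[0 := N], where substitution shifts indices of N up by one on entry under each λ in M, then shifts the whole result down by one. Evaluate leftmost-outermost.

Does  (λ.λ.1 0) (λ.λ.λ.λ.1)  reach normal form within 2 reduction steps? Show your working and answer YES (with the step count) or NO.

  start: (λ.λ.1 0) (λ.λ.λ.λ.1)
  step 1: λ.(λ.λ.λ.λ.1) 0
  step 2: λ.λ.λ.λ.1

Answer: YES — reaches normal form λ.λ.λ.λ.1 in 2 ≤ 2 steps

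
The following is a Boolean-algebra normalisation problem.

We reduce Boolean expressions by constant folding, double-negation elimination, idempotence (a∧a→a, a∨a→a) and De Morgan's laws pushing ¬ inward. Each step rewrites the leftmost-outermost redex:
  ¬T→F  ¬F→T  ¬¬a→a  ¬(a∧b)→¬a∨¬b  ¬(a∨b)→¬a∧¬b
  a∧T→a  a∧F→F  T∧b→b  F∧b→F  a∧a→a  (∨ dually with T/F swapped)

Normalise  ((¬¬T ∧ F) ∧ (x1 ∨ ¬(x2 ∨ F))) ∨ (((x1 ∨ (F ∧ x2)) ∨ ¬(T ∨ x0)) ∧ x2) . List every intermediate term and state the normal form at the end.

Answer: normal form = x1 ∧ x2  (in 9 steps)

Derivation:
  start: ((¬¬T ∧ F) ∧ (x1 ∨ ¬(x2 ∨ F))) ∨ (((x1 ∨ (F ∧ x2)) ∨ ¬(T ∨ x0)) ∧ x2)
  [1] (F ∧ (x1 ∨ ¬(x2 ∨ F))) ∨ (((x1 ∨ (F ∧ x2)) ∨ ¬(T ∨ x0)) ∧ x2)
  [2] F ∨ (((x1 ∨ (F ∧ x2)) ∨ ¬(T ∨ x0)) ∧ x2)
  [3] ((x1 ∨ (F ∧ x2)) ∨ ¬(T ∨ x0)) ∧ x2
  [4] ((x1 ∨ F) ∨ ¬(T ∨ x0)) ∧ x2
  [5] (x1 ∨ ¬(T ∨ x0)) ∧ x2
  [6] (x1 ∨ (¬T ∧ ¬x0)) ∧ x2
  [7] (x1 ∨ (F ∧ ¬x0)) ∧ x2
  [8] (x1 ∨ F) ∧ x2
  [9] x1 ∧ x2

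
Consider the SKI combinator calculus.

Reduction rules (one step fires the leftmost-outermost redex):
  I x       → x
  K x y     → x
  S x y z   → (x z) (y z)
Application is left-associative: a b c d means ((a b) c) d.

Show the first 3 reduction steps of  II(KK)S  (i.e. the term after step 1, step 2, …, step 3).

Answer: after 3 steps: K

Working:
  start: II(KK)S
  [1] I(KK)S
  [2] KKS
  [3] K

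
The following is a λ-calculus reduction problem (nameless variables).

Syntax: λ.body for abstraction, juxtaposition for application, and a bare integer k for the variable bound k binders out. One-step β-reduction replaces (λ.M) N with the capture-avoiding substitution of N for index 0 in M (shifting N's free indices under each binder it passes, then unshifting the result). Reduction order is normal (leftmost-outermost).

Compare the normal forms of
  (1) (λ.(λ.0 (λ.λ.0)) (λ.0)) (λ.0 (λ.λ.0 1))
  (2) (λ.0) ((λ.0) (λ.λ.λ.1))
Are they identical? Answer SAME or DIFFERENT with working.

Term A:
  start: (λ.(λ.0 (λ.λ.0)) (λ.0)) (λ.0 (λ.λ.0 1))
  step 1: (λ.0 (λ.λ.0)) (λ.0)
  step 2: (λ.0) (λ.λ.0)
  step 3: λ.λ.0

Term B:
  start: (λ.0) ((λ.0) (λ.λ.λ.1))
  step 1: (λ.0) (λ.λ.λ.1)
  step 2: λ.λ.λ.1

Answer: DIFFERENT — A ⇓ λ.λ.0, B ⇓ λ.λ.λ.1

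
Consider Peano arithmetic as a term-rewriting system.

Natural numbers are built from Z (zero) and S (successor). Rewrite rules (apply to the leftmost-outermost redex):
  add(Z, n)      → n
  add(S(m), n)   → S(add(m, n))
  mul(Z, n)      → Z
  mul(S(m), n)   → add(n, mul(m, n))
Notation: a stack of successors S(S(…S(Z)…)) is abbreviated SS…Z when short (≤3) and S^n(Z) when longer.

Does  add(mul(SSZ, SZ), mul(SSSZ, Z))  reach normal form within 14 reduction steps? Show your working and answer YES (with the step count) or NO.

  start: add(mul(SSZ, SZ), mul(SSSZ, Z))
  [1] add(add(SZ, mul(SZ, SZ)), mul(SSSZ, Z))
  [2] add(S(add(Z, mul(SZ, SZ))), mul(SSSZ, Z))
  [3] S(add(add(Z, mul(SZ, SZ)), mul(SSSZ, Z)))
  [4] S(add(mul(SZ, SZ), mul(SSSZ, Z)))
  [5] S(add(add(SZ, mul(Z, SZ)), mul(SSSZ, Z)))
  [6] S(add(S(add(Z, mul(Z, SZ))), mul(SSSZ, Z)))
  [7] S(S(add(add(Z, mul(Z, SZ)), mul(SSSZ, Z))))
  [8] S(S(add(mul(Z, SZ), mul(SSSZ, Z))))
  [9] S(S(add(Z, mul(SSSZ, Z))))
  [10] S(S(mul(SSSZ, Z)))
  [11] S(S(add(Z, mul(SSZ, Z))))
  [12] S(S(mul(SSZ, Z)))
  [13] S(S(add(Z, mul(SZ, Z))))
  [14] S(S(mul(SZ, Z)))

Answer: NO — after 14 steps the term is S(S(mul(SZ, Z))), not yet normal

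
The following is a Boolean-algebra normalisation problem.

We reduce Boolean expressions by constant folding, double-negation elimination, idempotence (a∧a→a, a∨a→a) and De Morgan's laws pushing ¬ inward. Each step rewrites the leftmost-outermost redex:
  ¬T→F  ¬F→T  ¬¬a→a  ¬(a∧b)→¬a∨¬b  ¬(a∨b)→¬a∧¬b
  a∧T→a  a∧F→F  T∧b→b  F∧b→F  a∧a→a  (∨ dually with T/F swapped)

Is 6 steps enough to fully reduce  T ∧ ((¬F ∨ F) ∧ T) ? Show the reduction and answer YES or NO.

Answer: YES — reaches normal form T in 4 ≤ 6 steps

Derivation:
  start: T ∧ ((¬F ∨ F) ∧ T)
  [1] (¬F ∨ F) ∧ T
  [2] ¬F ∨ F
  [3] ¬F
  [4] T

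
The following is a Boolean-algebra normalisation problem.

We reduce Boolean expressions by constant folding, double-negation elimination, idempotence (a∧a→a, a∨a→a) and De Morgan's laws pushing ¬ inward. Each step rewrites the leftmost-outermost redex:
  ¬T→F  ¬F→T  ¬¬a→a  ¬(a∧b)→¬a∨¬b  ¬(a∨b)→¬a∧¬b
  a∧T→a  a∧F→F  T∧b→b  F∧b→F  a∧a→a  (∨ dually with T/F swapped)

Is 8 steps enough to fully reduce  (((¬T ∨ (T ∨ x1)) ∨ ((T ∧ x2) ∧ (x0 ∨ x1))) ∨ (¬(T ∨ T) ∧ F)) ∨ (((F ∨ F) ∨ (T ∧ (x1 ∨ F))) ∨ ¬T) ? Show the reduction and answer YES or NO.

Answer: YES — reaches normal form T in 6 ≤ 8 steps

Derivation:
  start: (((¬T ∨ (T ∨ x1)) ∨ ((T ∧ x2) ∧ (x0 ∨ x1))) ∨ (¬(T ∨ T) ∧ F)) ∨ (((F ∨ F) ∨ (T ∧ (x1 ∨ F))) ∨ ¬T)
  →1  (((F ∨ (T ∨ x1)) ∨ ((T ∧ x2) ∧ (x0 ∨ x1))) ∨ (¬(T ∨ T) ∧ F)) ∨ (((F ∨ F) ∨ (T ∧ (x1 ∨ F))) ∨ ¬T)
  →2  (((T ∨ x1) ∨ ((T ∧ x2) ∧ (x0 ∨ x1))) ∨ (¬(T ∨ T) ∧ F)) ∨ (((F ∨ F) ∨ (T ∧ (x1 ∨ F))) ∨ ¬T)
  →3  ((T ∨ ((T ∧ x2) ∧ (x0 ∨ x1))) ∨ (¬(T ∨ T) ∧ F)) ∨ (((F ∨ F) ∨ (T ∧ (x1 ∨ F))) ∨ ¬T)
  →4  (T ∨ (¬(T ∨ T) ∧ F)) ∨ (((F ∨ F) ∨ (T ∧ (x1 ∨ F))) ∨ ¬T)
  →5  T ∨ (((F ∨ F) ∨ (T ∧ (x1 ∨ F))) ∨ ¬T)
  →6  T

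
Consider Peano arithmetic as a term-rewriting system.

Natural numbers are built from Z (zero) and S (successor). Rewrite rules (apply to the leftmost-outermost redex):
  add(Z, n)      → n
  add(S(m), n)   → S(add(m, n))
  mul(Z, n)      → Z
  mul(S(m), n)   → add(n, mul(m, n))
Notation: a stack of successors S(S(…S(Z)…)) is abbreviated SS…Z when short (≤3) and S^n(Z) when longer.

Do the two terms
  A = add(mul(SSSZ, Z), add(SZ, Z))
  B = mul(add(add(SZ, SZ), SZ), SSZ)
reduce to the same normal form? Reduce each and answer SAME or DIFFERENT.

Term A:
  start: add(mul(SSSZ, Z), add(SZ, Z))
  step 1: add(add(Z, mul(SSZ, Z)), add(SZ, Z))
  step 2: add(mul(SSZ, Z), add(SZ, Z))
  step 3: add(add(Z, mul(SZ, Z)), add(SZ, Z))
  step 4: add(mul(SZ, Z), add(SZ, Z))
  step 5: add(add(Z, mul(Z, Z)), add(SZ, Z))
  step 6: add(mul(Z, Z), add(SZ, Z))
  step 7: add(Z, add(SZ, Z))
  step 8: add(SZ, Z)
  step 9: S(add(Z, Z))
  step 10: SZ

Term B:
  start: mul(add(add(SZ, SZ), SZ), SSZ)
  step 1: mul(add(S(add(Z, SZ)), SZ), SSZ)
  step 2: mul(S(add(add(Z, SZ), SZ)), SSZ)
  step 3: add(SSZ, mul(add(add(Z, SZ), SZ), SSZ))
  step 4: S(add(SZ, mul(add(add(Z, SZ), SZ), SSZ)))
  step 5: S(S(add(Z, mul(add(add(Z, SZ), SZ), SSZ))))
  step 6: S(S(mul(add(add(Z, SZ), SZ), SSZ)))
  step 7: S(S(mul(add(SZ, SZ), SSZ)))
  step 8: S(S(mul(S(add(Z, SZ)), SSZ)))
  step 9: S(S(add(SSZ, mul(add(Z, SZ), SSZ))))
  step 10: S(S(S(add(SZ, mul(add(Z, SZ), SSZ)))))
  step 11: S(S(S(S(add(Z, mul(add(Z, SZ), SSZ))))))
  step 12: S(S(S(S(mul(add(Z, SZ), SSZ)))))
  step 13: S(S(S(S(mul(SZ, SSZ)))))
  step 14: S(S(S(S(add(SSZ, mul(Z, SSZ))))))
  step 15: S(S(S(S(S(add(SZ, mul(Z, SSZ)))))))
  step 16: S(S(S(S(S(S(add(Z, mul(Z, SSZ))))))))
  step 17: S(S(S(S(S(S(mul(Z, SSZ)))))))
  step 18: S^6(Z)

Answer: DIFFERENT — A ⇓ SZ, B ⇓ S^6(Z)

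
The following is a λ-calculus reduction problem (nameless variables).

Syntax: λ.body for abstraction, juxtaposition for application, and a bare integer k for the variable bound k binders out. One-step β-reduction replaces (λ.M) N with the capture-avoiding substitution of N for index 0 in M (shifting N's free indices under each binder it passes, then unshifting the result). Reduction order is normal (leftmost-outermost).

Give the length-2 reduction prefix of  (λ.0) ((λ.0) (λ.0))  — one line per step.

  start: (λ.0) ((λ.0) (λ.0))
  step 1: (λ.0) (λ.0)
  step 2: λ.0

Answer: after 2 steps: λ.0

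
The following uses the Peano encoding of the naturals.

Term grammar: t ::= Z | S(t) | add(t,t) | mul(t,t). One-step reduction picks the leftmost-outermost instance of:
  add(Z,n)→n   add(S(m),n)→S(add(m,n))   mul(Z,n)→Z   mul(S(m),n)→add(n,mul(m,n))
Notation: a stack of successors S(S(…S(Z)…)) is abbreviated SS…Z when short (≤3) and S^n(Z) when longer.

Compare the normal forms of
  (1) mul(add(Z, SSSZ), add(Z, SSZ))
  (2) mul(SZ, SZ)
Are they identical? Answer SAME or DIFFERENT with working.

Term A:
  start: mul(add(Z, SSSZ), add(Z, SSZ))
  [1] mul(SSSZ, add(Z, SSZ))
  [2] add(add(Z, SSZ), mul(SSZ, add(Z, SSZ)))
  [3] add(SSZ, mul(SSZ, add(Z, SSZ)))
  [4] S(add(SZ, mul(SSZ, add(Z, SSZ))))
  [5] S(S(add(Z, mul(SSZ, add(Z, SSZ)))))
  [6] S(S(mul(SSZ, add(Z, SSZ))))
  [7] S(S(add(add(Z, SSZ), mul(SZ, add(Z, SSZ)))))
  [8] S(S(add(SSZ, mul(SZ, add(Z, SSZ)))))
  [9] S(S(S(add(SZ, mul(SZ, add(Z, SSZ))))))
  [10] S(S(S(S(add(Z, mul(SZ, add(Z, SSZ)))))))
  [11] S(S(S(S(mul(SZ, add(Z, SSZ))))))
  [12] S(S(S(S(add(add(Z, SSZ), mul(Z, add(Z, SSZ)))))))
  [13] S(S(S(S(add(SSZ, mul(Z, add(Z, SSZ)))))))
  [14] S(S(S(S(S(add(SZ, mul(Z, add(Z, SSZ))))))))
  [15] S(S(S(S(S(S(add(Z, mul(Z, add(Z, SSZ)))))))))
  [16] S(S(S(S(S(S(mul(Z, add(Z, SSZ))))))))
  [17] S^6(Z)

Term B:
  start: mul(SZ, SZ)
  [1] add(SZ, mul(Z, SZ))
  [2] S(add(Z, mul(Z, SZ)))
  [3] S(mul(Z, SZ))
  [4] SZ

Answer: DIFFERENT — A ⇓ S^6(Z), B ⇓ SZ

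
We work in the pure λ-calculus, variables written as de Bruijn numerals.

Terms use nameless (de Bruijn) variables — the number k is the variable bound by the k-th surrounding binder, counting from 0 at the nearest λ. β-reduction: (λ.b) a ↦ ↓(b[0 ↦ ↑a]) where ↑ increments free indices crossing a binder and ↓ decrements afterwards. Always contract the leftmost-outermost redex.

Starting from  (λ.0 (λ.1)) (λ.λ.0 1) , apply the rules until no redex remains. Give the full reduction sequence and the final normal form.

  start: (λ.0 (λ.1)) (λ.λ.0 1)
  [1] (λ.λ.0 1) (λ.λ.λ.0 1)
  [2] λ.0 (λ.λ.λ.0 1)

Answer: normal form = λ.0 (λ.λ.λ.0 1)  (in 2 steps)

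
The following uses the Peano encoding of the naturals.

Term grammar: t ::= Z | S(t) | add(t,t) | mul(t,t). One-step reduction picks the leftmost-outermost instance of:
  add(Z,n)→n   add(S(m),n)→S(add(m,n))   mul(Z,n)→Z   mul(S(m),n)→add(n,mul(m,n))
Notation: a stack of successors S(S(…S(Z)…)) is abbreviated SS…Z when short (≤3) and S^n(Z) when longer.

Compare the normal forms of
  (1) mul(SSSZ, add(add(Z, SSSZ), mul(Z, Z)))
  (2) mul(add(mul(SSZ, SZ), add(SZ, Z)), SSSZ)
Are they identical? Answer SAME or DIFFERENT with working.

Answer: SAME — A ⇓ S^9(Z), B ⇓ S^9(Z)

Derivation:
Term A:
  start: mul(SSSZ, add(add(Z, SSSZ), mul(Z, Z)))
  →1  add(add(add(Z, SSSZ), mul(Z, Z)), mul(SSZ, add(add(Z, SSSZ), mul(Z, Z))))
  →2  add(add(SSSZ, mul(Z, Z)), mul(SSZ, add(add(Z, SSSZ), mul(Z, Z))))
  →3  add(S(add(SSZ, mul(Z, Z))), mul(SSZ, add(add(Z, SSSZ), mul(Z, Z))))
  →4  S(add(add(SSZ, mul(Z, Z)), mul(SSZ, add(add(Z, SSSZ), mul(Z, Z)))))
  →5  S(add(S(add(SZ, mul(Z, Z))), mul(SSZ, add(add(Z, SSSZ), mul(Z, Z)))))
  →6  S(S(add(add(SZ, mul(Z, Z)), mul(SSZ, add(add(Z, SSSZ), mul(Z, Z))))))
  →7  S(S(add(S(add(Z, mul(Z, Z))), mul(SSZ, add(add(Z, SSSZ), mul(Z, Z))))))
  →8  S(S(S(add(add(Z, mul(Z, Z)), mul(SSZ, add(add(Z, SSSZ), mul(Z, Z)))))))
  →9  S(S(S(add(mul(Z, Z), mul(SSZ, add(add(Z, SSSZ), mul(Z, Z)))))))
  →10  S(S(S(add(Z, mul(SSZ, add(add(Z, SSSZ), mul(Z, Z)))))))
  →11  S(S(S(mul(SSZ, add(add(Z, SSSZ), mul(Z, Z))))))
  →12  S(S(S(add(add(add(Z, SSSZ), mul(Z, Z)), mul(SZ, add(add(Z, SSSZ), mul(Z, Z)))))))
  →13  S(S(S(add(add(SSSZ, mul(Z, Z)), mul(SZ, add(add(Z, SSSZ), mul(Z, Z)))))))
  →14  S(S(S(add(S(add(SSZ, mul(Z, Z))), mul(SZ, add(add(Z, SSSZ), mul(Z, Z)))))))
  →15  S(S(S(S(add(add(SSZ, mul(Z, Z)), mul(SZ, add(add(Z, SSSZ), mul(Z, Z))))))))
  →16  S(S(S(S(add(S(add(SZ, mul(Z, Z))), mul(SZ, add(add(Z, SSSZ), mul(Z, Z))))))))
  →17  S(S(S(S(S(add(add(SZ, mul(Z, Z)), mul(SZ, add(add(Z, SSSZ), mul(Z, Z)))))))))
  →18  S(S(S(S(S(add(S(add(Z, mul(Z, Z))), mul(SZ, add(add(Z, SSSZ), mul(Z, Z)))))))))
  →19  S(S(S(S(S(S(add(add(Z, mul(Z, Z)), mul(SZ, add(add(Z, SSSZ), mul(Z, Z))))))))))
  →20  S(S(S(S(S(S(add(mul(Z, Z), mul(SZ, add(add(Z, SSSZ), mul(Z, Z))))))))))
  →21  S(S(S(S(S(S(add(Z, mul(SZ, add(add(Z, SSSZ), mul(Z, Z))))))))))
  →22  S(S(S(S(S(S(mul(SZ, add(add(Z, SSSZ), mul(Z, Z)))))))))
  →23  S(S(S(S(S(S(add(add(add(Z, SSSZ), mul(Z, Z)), mul(Z, add(add(Z, SSSZ), mul(Z, Z))))))))))
  →24  S(S(S(S(S(S(add(add(SSSZ, mul(Z, Z)), mul(Z, add(add(Z, SSSZ), mul(Z, Z))))))))))
  →25  S(S(S(S(S(S(add(S(add(SSZ, mul(Z, Z))), mul(Z, add(add(Z, SSSZ), mul(Z, Z))))))))))
  →26  S(S(S(S(S(S(S(add(add(SSZ, mul(Z, Z)), mul(Z, add(add(Z, SSSZ), mul(Z, Z)))))))))))
  →27  S(S(S(S(S(S(S(add(S(add(SZ, mul(Z, Z))), mul(Z, add(add(Z, SSSZ), mul(Z, Z)))))))))))
  →28  S(S(S(S(S(S(S(S(add(add(SZ, mul(Z, Z)), mul(Z, add(add(Z, SSSZ), mul(Z, Z))))))))))))
  →29  S(S(S(S(S(S(S(S(add(S(add(Z, mul(Z, Z))), mul(Z, add(add(Z, SSSZ), mul(Z, Z))))))))))))
  →30  S(S(S(S(S(S(S(S(S(add(add(Z, mul(Z, Z)), mul(Z, add(add(Z, SSSZ), mul(Z, Z)))))))))))))
  →31  S(S(S(S(S(S(S(S(S(add(mul(Z, Z), mul(Z, add(add(Z, SSSZ), mul(Z, Z)))))))))))))
  →32  S(S(S(S(S(S(S(S(S(add(Z, mul(Z, add(add(Z, SSSZ), mul(Z, Z)))))))))))))
  →33  S(S(S(S(S(S(S(S(S(mul(Z, add(add(Z, SSSZ), mul(Z, Z))))))))))))
  →34  S^9(Z)

Term B:
  start: mul(add(mul(SSZ, SZ), add(SZ, Z)), SSSZ)
  →1  mul(add(add(SZ, mul(SZ, SZ)), add(SZ, Z)), SSSZ)
  →2  mul(add(S(add(Z, mul(SZ, SZ))), add(SZ, Z)), SSSZ)
  →3  mul(S(add(add(Z, mul(SZ, SZ)), add(SZ, Z))), SSSZ)
  →4  add(SSSZ, mul(add(add(Z, mul(SZ, SZ)), add(SZ, Z)), SSSZ))
  →5  S(add(SSZ, mul(add(add(Z, mul(SZ, SZ)), add(SZ, Z)), SSSZ)))
  →6  S(S(add(SZ, mul(add(add(Z, mul(SZ, SZ)), add(SZ, Z)), SSSZ))))
  →7  S(S(S(add(Z, mul(add(add(Z, mul(SZ, SZ)), add(SZ, Z)), SSSZ)))))
  →8  S(S(S(mul(add(add(Z, mul(SZ, SZ)), add(SZ, Z)), SSSZ))))
  →9  S(S(S(mul(add(mul(SZ, SZ), add(SZ, Z)), SSSZ))))
  →10  S(S(S(mul(add(add(SZ, mul(Z, SZ)), add(SZ, Z)), SSSZ))))
  →11  S(S(S(mul(add(S(add(Z, mul(Z, SZ))), add(SZ, Z)), SSSZ))))
  →12  S(S(S(mul(S(add(add(Z, mul(Z, SZ)), add(SZ, Z))), SSSZ))))
  →13  S(S(S(add(SSSZ, mul(add(add(Z, mul(Z, SZ)), add(SZ, Z)), SSSZ)))))
  →14  S(S(S(S(add(SSZ, mul(add(add(Z, mul(Z, SZ)), add(SZ, Z)), SSSZ))))))
  →15  S(S(S(S(S(add(SZ, mul(add(add(Z, mul(Z, SZ)), add(SZ, Z)), SSSZ)))))))
  →16  S(S(S(S(S(S(add(Z, mul(add(add(Z, mul(Z, SZ)), add(SZ, Z)), SSSZ))))))))
  →17  S(S(S(S(S(S(mul(add(add(Z, mul(Z, SZ)), add(SZ, Z)), SSSZ)))))))
  →18  S(S(S(S(S(S(mul(add(mul(Z, SZ), add(SZ, Z)), SSSZ)))))))
  →19  S(S(S(S(S(S(mul(add(Z, add(SZ, Z)), SSSZ)))))))
  →20  S(S(S(S(S(S(mul(add(SZ, Z), SSSZ)))))))
  →21  S(S(S(S(S(S(mul(S(add(Z, Z)), SSSZ)))))))
  →22  S(S(S(S(S(S(add(SSSZ, mul(add(Z, Z), SSSZ))))))))
  →23  S(S(S(S(S(S(S(add(SSZ, mul(add(Z, Z), SSSZ)))))))))
  →24  S(S(S(S(S(S(S(S(add(SZ, mul(add(Z, Z), SSSZ))))))))))
  →25  S(S(S(S(S(S(S(S(S(add(Z, mul(add(Z, Z), SSSZ)))))))))))
  →26  S(S(S(S(S(S(S(S(S(mul(add(Z, Z), SSSZ))))))))))
  →27  S(S(S(S(S(S(S(S(S(mul(Z, SSSZ))))))))))
  →28  S^9(Z)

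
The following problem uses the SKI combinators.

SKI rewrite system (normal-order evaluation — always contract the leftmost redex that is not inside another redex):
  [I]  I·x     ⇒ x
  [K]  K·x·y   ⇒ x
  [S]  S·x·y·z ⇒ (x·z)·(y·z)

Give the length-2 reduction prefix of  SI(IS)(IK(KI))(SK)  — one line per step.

  start: SI(IS)(IK(KI))(SK)
  step 1: I(IK(KI))(IS(IK(KI)))(SK)
  step 2: IK(KI)(IS(IK(KI)))(SK)

Answer: after 2 steps: IK(KI)(IS(IK(KI)))(SK)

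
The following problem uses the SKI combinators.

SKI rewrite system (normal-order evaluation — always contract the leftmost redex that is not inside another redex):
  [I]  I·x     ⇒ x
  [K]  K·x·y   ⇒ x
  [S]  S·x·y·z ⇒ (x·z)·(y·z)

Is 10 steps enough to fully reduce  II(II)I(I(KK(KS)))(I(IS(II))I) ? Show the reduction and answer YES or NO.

  start: II(II)I(I(KK(KS)))(I(IS(II))I)
  [1] I(II)I(I(KK(KS)))(I(IS(II))I)
  [2] III(I(KK(KS)))(I(IS(II))I)
  [3] II(I(KK(KS)))(I(IS(II))I)
  [4] I(I(KK(KS)))(I(IS(II))I)
  [5] I(KK(KS))(I(IS(II))I)
  [6] KK(KS)(I(IS(II))I)
  [7] K(I(IS(II))I)
  [8] K(IS(II)I)
  [9] K(S(II)I)
  [10] K(SII)

Answer: YES — reaches normal form K(SII) in 10 ≤ 10 steps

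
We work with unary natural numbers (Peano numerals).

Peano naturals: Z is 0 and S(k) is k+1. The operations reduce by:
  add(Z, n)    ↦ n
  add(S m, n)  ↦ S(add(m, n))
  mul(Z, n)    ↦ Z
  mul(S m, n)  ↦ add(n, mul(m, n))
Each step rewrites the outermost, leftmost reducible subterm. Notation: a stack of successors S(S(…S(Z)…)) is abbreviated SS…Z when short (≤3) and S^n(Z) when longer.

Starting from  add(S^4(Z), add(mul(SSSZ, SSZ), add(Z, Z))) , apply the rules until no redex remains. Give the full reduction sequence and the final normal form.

Answer: normal form = S^10(Z)  (in 26 steps)

Working:
  start: add(S^4(Z), add(mul(SSSZ, SSZ), add(Z, Z)))
  [1] S(add(SSSZ, add(mul(SSSZ, SSZ), add(Z, Z))))
  [2] S(S(add(SSZ, add(mul(SSSZ, SSZ), add(Z, Z)))))
  [3] S(S(S(add(SZ, add(mul(SSSZ, SSZ), add(Z, Z))))))
  [4] S(S(S(S(add(Z, add(mul(SSSZ, SSZ), add(Z, Z)))))))
  [5] S(S(S(S(add(mul(SSSZ, SSZ), add(Z, Z))))))
  [6] S(S(S(S(add(add(SSZ, mul(SSZ, SSZ)), add(Z, Z))))))
  [7] S(S(S(S(add(S(add(SZ, mul(SSZ, SSZ))), add(Z, Z))))))
  [8] S(S(S(S(S(add(add(SZ, mul(SSZ, SSZ)), add(Z, Z)))))))
  [9] S(S(S(S(S(add(S(add(Z, mul(SSZ, SSZ))), add(Z, Z)))))))
  [10] S(S(S(S(S(S(add(add(Z, mul(SSZ, SSZ)), add(Z, Z))))))))
  [11] S(S(S(S(S(S(add(mul(SSZ, SSZ), add(Z, Z))))))))
  [12] S(S(S(S(S(S(add(add(SSZ, mul(SZ, SSZ)), add(Z, Z))))))))
  [13] S(S(S(S(S(S(add(S(add(SZ, mul(SZ, SSZ))), add(Z, Z))))))))
  [14] S(S(S(S(S(S(S(add(add(SZ, mul(SZ, SSZ)), add(Z, Z)))))))))
  [15] S(S(S(S(S(S(S(add(S(add(Z, mul(SZ, SSZ))), add(Z, Z)))))))))
  [16] S(S(S(S(S(S(S(S(add(add(Z, mul(SZ, SSZ)), add(Z, Z))))))))))
  [17] S(S(S(S(S(S(S(S(add(mul(SZ, SSZ), add(Z, Z))))))))))
  [18] S(S(S(S(S(S(S(S(add(add(SSZ, mul(Z, SSZ)), add(Z, Z))))))))))
  [19] S(S(S(S(S(S(S(S(add(S(add(SZ, mul(Z, SSZ))), add(Z, Z))))))))))
  [20] S(S(S(S(S(S(S(S(S(add(add(SZ, mul(Z, SSZ)), add(Z, Z)))))))))))
  [21] S(S(S(S(S(S(S(S(S(add(S(add(Z, mul(Z, SSZ))), add(Z, Z)))))))))))
  [22] S(S(S(S(S(S(S(S(S(S(add(add(Z, mul(Z, SSZ)), add(Z, Z))))))))))))
  [23] S(S(S(S(S(S(S(S(S(S(add(mul(Z, SSZ), add(Z, Z))))))))))))
  [24] S(S(S(S(S(S(S(S(S(S(add(Z, add(Z, Z))))))))))))
  [25] S(S(S(S(S(S(S(S(S(S(add(Z, Z)))))))))))
  [26] S^10(Z)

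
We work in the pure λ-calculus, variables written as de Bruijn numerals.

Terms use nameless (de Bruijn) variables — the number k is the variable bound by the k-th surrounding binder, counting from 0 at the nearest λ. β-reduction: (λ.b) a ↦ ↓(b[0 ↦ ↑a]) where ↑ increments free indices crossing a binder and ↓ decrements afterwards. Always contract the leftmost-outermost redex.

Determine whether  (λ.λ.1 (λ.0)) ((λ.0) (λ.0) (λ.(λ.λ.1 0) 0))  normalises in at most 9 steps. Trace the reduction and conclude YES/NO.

  start: (λ.λ.1 (λ.0)) ((λ.0) (λ.0) (λ.(λ.λ.1 0) 0))
  [1] λ.(λ.0) (λ.0) (λ.(λ.λ.1 0) 0) (λ.0)
  [2] λ.(λ.0) (λ.(λ.λ.1 0) 0) (λ.0)
  [3] λ.(λ.(λ.λ.1 0) 0) (λ.0)
  [4] λ.(λ.λ.1 0) (λ.0)
  [5] λ.λ.(λ.0) 0
  [6] λ.λ.0

Answer: YES — reaches normal form λ.λ.0 in 6 ≤ 9 steps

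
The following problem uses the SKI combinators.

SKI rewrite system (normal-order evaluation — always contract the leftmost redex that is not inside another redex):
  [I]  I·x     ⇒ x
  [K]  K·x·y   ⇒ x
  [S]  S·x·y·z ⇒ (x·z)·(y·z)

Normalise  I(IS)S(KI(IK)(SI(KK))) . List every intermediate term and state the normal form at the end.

Answer: normal form = SS(SI(KK))  (in 4 steps)

Reduction:
  start: I(IS)S(KI(IK)(SI(KK)))
  →1  ISS(KI(IK)(SI(KK)))
  →2  SS(KI(IK)(SI(KK)))
  →3  SS(I(SI(KK)))
  →4  SS(SI(KK))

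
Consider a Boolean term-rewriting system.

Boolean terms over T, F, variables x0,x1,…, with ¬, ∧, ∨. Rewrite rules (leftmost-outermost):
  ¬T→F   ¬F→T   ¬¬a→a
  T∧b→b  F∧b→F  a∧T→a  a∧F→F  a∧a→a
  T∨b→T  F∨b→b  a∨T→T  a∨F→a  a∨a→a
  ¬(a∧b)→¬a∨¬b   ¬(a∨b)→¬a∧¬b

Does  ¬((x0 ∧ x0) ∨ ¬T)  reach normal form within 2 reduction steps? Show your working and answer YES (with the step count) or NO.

  start: ¬((x0 ∧ x0) ∨ ¬T)
  [1] ¬(x0 ∧ x0) ∧ ¬¬T
  [2] (¬x0 ∨ ¬x0) ∧ ¬¬T

Answer: NO — after 2 steps the term is (¬x0 ∨ ¬x0) ∧ ¬¬T, not yet normal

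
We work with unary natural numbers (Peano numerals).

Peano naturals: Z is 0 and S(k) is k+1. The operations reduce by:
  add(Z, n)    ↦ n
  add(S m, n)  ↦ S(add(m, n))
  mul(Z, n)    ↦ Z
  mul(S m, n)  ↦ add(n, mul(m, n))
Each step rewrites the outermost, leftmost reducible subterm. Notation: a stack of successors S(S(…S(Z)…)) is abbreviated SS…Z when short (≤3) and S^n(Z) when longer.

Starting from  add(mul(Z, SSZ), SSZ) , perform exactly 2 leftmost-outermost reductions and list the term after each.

Answer: after 2 steps: SSZ

Reduction:
  start: add(mul(Z, SSZ), SSZ)
  step 1: add(Z, SSZ)
  step 2: SSZ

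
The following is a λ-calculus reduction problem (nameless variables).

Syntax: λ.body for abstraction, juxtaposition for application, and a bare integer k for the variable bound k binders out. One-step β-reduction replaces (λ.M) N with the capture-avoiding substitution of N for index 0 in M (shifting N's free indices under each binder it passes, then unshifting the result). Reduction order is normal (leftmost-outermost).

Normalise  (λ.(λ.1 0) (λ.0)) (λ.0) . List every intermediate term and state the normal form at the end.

Answer: normal form = λ.0  (in 3 steps)

Derivation:
  start: (λ.(λ.1 0) (λ.0)) (λ.0)
  →1  (λ.(λ.0) 0) (λ.0)
  →2  (λ.0) (λ.0)
  →3  λ.0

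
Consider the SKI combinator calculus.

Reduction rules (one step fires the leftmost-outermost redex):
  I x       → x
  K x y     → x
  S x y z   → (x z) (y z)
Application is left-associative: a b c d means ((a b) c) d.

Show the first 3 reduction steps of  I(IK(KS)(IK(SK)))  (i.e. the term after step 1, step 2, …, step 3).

  start: I(IK(KS)(IK(SK)))
  [1] IK(KS)(IK(SK))
  [2] K(KS)(IK(SK))
  [3] KS

Answer: after 3 steps: KS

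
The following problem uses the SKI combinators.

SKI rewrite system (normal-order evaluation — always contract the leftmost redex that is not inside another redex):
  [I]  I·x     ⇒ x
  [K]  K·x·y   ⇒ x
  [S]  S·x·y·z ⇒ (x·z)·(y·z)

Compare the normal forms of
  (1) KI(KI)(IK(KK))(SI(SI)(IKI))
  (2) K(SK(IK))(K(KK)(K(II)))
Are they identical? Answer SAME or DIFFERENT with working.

Answer: DIFFERENT — A ⇓ KK, B ⇓ SKK

Reduction:
Term A:
  start: KI(KI)(IK(KK))(SI(SI)(IKI))
  [1] I(IK(KK))(SI(SI)(IKI))
  [2] IK(KK)(SI(SI)(IKI))
  [3] K(KK)(SI(SI)(IKI))
  [4] KK

Term B:
  start: K(SK(IK))(K(KK)(K(II)))
  [1] SK(IK)
  [2] SKK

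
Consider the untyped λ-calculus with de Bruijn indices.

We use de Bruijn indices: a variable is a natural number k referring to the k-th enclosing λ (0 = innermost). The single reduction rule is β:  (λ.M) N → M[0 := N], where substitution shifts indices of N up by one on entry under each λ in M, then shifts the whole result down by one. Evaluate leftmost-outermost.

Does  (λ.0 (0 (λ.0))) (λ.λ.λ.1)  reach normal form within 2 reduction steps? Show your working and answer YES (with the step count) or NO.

Answer: YES — reaches normal form λ.λ.1 in 2 ≤ 2 steps

Derivation:
  start: (λ.0 (0 (λ.0))) (λ.λ.λ.1)
  →1  (λ.λ.λ.1) ((λ.λ.λ.1) (λ.0))
  →2  λ.λ.1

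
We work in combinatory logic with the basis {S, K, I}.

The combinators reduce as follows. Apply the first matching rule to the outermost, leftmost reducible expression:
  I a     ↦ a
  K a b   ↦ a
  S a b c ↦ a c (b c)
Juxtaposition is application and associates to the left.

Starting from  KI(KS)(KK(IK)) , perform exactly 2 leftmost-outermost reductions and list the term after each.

Answer: after 2 steps: KK(IK)

Reduction:
  start: KI(KS)(KK(IK))
  [1] I(KK(IK))
  [2] KK(IK)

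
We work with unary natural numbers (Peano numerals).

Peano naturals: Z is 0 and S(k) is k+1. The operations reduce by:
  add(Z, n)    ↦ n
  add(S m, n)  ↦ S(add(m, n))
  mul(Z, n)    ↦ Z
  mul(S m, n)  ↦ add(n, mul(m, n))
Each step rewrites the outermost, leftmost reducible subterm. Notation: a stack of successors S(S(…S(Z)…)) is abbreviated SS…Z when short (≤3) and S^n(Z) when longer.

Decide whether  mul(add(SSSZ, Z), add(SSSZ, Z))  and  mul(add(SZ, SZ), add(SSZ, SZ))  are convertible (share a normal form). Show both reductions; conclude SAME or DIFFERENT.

Answer: DIFFERENT — A ⇓ S^9(Z), B ⇓ S^6(Z)

Reduction:
Term A:
  start: mul(add(SSSZ, Z), add(SSSZ, Z))
  [1] mul(S(add(SSZ, Z)), add(SSSZ, Z))
  [2] add(add(SSSZ, Z), mul(add(SSZ, Z), add(SSSZ, Z)))
  [3] add(S(add(SSZ, Z)), mul(add(SSZ, Z), add(SSSZ, Z)))
  [4] S(add(add(SSZ, Z), mul(add(SSZ, Z), add(SSSZ, Z))))
  [5] S(add(S(add(SZ, Z)), mul(add(SSZ, Z), add(SSSZ, Z))))
  [6] S(S(add(add(SZ, Z), mul(add(SSZ, Z), add(SSSZ, Z)))))
  [7] S(S(add(S(add(Z, Z)), mul(add(SSZ, Z), add(SSSZ, Z)))))
  [8] S(S(S(add(add(Z, Z), mul(add(SSZ, Z), add(SSSZ, Z))))))
  [9] S(S(S(add(Z, mul(add(SSZ, Z), add(SSSZ, Z))))))
  [10] S(S(S(mul(add(SSZ, Z), add(SSSZ, Z)))))
  [11] S(S(S(mul(S(add(SZ, Z)), add(SSSZ, Z)))))
  [12] S(S(S(add(add(SSSZ, Z), mul(add(SZ, Z), add(SSSZ, Z))))))
  [13] S(S(S(add(S(add(SSZ, Z)), mul(add(SZ, Z), add(SSSZ, Z))))))
  [14] S(S(S(S(add(add(SSZ, Z), mul(add(SZ, Z), add(SSSZ, Z)))))))
  [15] S(S(S(S(add(S(add(SZ, Z)), mul(add(SZ, Z), add(SSSZ, Z)))))))
  [16] S(S(S(S(S(add(add(SZ, Z), mul(add(SZ, Z), add(SSSZ, Z))))))))
  [17] S(S(S(S(S(add(S(add(Z, Z)), mul(add(SZ, Z), add(SSSZ, Z))))))))
  [18] S(S(S(S(S(S(add(add(Z, Z), mul(add(SZ, Z), add(SSSZ, Z)))))))))
  [19] S(S(S(S(S(S(add(Z, mul(add(SZ, Z), add(SSSZ, Z)))))))))
  [20] S(S(S(S(S(S(mul(add(SZ, Z), add(SSSZ, Z))))))))
  [21] S(S(S(S(S(S(mul(S(add(Z, Z)), add(SSSZ, Z))))))))
  [22] S(S(S(S(S(S(add(add(SSSZ, Z), mul(add(Z, Z), add(SSSZ, Z)))))))))
  [23] S(S(S(S(S(S(add(S(add(SSZ, Z)), mul(add(Z, Z), add(SSSZ, Z)))))))))
  [24] S(S(S(S(S(S(S(add(add(SSZ, Z), mul(add(Z, Z), add(SSSZ, Z))))))))))
  [25] S(S(S(S(S(S(S(add(S(add(SZ, Z)), mul(add(Z, Z), add(SSSZ, Z))))))))))
  [26] S(S(S(S(S(S(S(S(add(add(SZ, Z), mul(add(Z, Z), add(SSSZ, Z)))))))))))
  [27] S(S(S(S(S(S(S(S(add(S(add(Z, Z)), mul(add(Z, Z), add(SSSZ, Z)))))))))))
  [28] S(S(S(S(S(S(S(S(S(add(add(Z, Z), mul(add(Z, Z), add(SSSZ, Z))))))))))))
  [29] S(S(S(S(S(S(S(S(S(add(Z, mul(add(Z, Z), add(SSSZ, Z))))))))))))
  [30] S(S(S(S(S(S(S(S(S(mul(add(Z, Z), add(SSSZ, Z)))))))))))
  [31] S(S(S(S(S(S(S(S(S(mul(Z, add(SSSZ, Z)))))))))))
  [32] S^9(Z)

Term B:
  start: mul(add(SZ, SZ), add(SSZ, SZ))
  [1] mul(S(add(Z, SZ)), add(SSZ, SZ))
  [2] add(add(SSZ, SZ), mul(add(Z, SZ), add(SSZ, SZ)))
  [3] add(S(add(SZ, SZ)), mul(add(Z, SZ), add(SSZ, SZ)))
  [4] S(add(add(SZ, SZ), mul(add(Z, SZ), add(SSZ, SZ))))
  [5] S(add(S(add(Z, SZ)), mul(add(Z, SZ), add(SSZ, SZ))))
  [6] S(S(add(add(Z, SZ), mul(add(Z, SZ), add(SSZ, SZ)))))
  [7] S(S(add(SZ, mul(add(Z, SZ), add(SSZ, SZ)))))
  [8] S(S(S(add(Z, mul(add(Z, SZ), add(SSZ, SZ))))))
  [9] S(S(S(mul(add(Z, SZ), add(SSZ, SZ)))))
  [10] S(S(S(mul(SZ, add(SSZ, SZ)))))
  [11] S(S(S(add(add(SSZ, SZ), mul(Z, add(SSZ, SZ))))))
  [12] S(S(S(add(S(add(SZ, SZ)), mul(Z, add(SSZ, SZ))))))
  [13] S(S(S(S(add(add(SZ, SZ), mul(Z, add(SSZ, SZ)))))))
  [14] S(S(S(S(add(S(add(Z, SZ)), mul(Z, add(SSZ, SZ)))))))
  [15] S(S(S(S(S(add(add(Z, SZ), mul(Z, add(SSZ, SZ))))))))
  [16] S(S(S(S(S(add(SZ, mul(Z, add(SSZ, SZ))))))))
  [17] S(S(S(S(S(S(add(Z, mul(Z, add(SSZ, SZ)))))))))
  [18] S(S(S(S(S(S(mul(Z, add(SSZ, SZ))))))))
  [19] S^6(Z)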